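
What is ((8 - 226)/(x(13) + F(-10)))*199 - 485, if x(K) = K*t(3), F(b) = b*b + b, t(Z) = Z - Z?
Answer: -43516/45 ≈ -967.02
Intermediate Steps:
t(Z) = 0
F(b) = b + b**2 (F(b) = b**2 + b = b + b**2)
x(K) = 0 (x(K) = K*0 = 0)
((8 - 226)/(x(13) + F(-10)))*199 - 485 = ((8 - 226)/(0 - 10*(1 - 10)))*199 - 485 = -218/(0 - 10*(-9))*199 - 485 = -218/(0 + 90)*199 - 485 = -218/90*199 - 485 = -218*1/90*199 - 485 = -109/45*199 - 485 = -21691/45 - 485 = -43516/45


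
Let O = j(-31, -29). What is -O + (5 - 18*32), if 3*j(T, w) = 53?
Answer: -1766/3 ≈ -588.67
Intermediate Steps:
j(T, w) = 53/3 (j(T, w) = (⅓)*53 = 53/3)
O = 53/3 ≈ 17.667
-O + (5 - 18*32) = -1*53/3 + (5 - 18*32) = -53/3 + (5 - 576) = -53/3 - 571 = -1766/3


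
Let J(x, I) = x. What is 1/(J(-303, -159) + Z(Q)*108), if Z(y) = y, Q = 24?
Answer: 1/2289 ≈ 0.00043687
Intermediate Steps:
1/(J(-303, -159) + Z(Q)*108) = 1/(-303 + 24*108) = 1/(-303 + 2592) = 1/2289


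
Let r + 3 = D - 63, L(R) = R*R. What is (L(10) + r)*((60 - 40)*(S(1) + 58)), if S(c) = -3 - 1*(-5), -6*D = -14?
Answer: 43600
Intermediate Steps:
D = 7/3 (D = -⅙*(-14) = 7/3 ≈ 2.3333)
S(c) = 2 (S(c) = -3 + 5 = 2)
L(R) = R²
r = -191/3 (r = -3 + (7/3 - 63) = -3 - 182/3 = -191/3 ≈ -63.667)
(L(10) + r)*((60 - 40)*(S(1) + 58)) = (10² - 191/3)*((60 - 40)*(2 + 58)) = (100 - 191/3)*(20*60) = (109/3)*1200 = 43600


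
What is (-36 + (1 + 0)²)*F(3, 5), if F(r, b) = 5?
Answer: -175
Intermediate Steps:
(-36 + (1 + 0)²)*F(3, 5) = (-36 + (1 + 0)²)*5 = (-36 + 1²)*5 = (-36 + 1)*5 = -35*5 = -175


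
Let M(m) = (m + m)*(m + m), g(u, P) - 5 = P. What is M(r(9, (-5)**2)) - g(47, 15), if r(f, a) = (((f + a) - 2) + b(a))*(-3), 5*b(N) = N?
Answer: 49264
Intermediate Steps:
g(u, P) = 5 + P
b(N) = N/5
r(f, a) = 6 - 3*f - 18*a/5 (r(f, a) = (((f + a) - 2) + a/5)*(-3) = (((a + f) - 2) + a/5)*(-3) = ((-2 + a + f) + a/5)*(-3) = (-2 + f + 6*a/5)*(-3) = 6 - 3*f - 18*a/5)
M(m) = 4*m**2 (M(m) = (2*m)*(2*m) = 4*m**2)
M(r(9, (-5)**2)) - g(47, 15) = 4*(6 - 3*9 - 18/5*(-5)**2)**2 - (5 + 15) = 4*(6 - 27 - 18/5*25)**2 - 1*20 = 4*(6 - 27 - 90)**2 - 20 = 4*(-111)**2 - 20 = 4*12321 - 20 = 49284 - 20 = 49264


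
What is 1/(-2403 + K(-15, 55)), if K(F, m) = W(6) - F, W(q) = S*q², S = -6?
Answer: -1/2604 ≈ -0.00038402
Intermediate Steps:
W(q) = -6*q²
K(F, m) = -216 - F (K(F, m) = -6*6² - F = -6*36 - F = -216 - F)
1/(-2403 + K(-15, 55)) = 1/(-2403 + (-216 - 1*(-15))) = 1/(-2403 + (-216 + 15)) = 1/(-2403 - 201) = 1/(-2604) = -1/2604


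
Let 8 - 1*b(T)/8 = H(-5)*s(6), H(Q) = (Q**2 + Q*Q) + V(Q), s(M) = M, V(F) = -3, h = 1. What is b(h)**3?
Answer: -10532261888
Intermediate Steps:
H(Q) = -3 + 2*Q**2 (H(Q) = (Q**2 + Q*Q) - 3 = (Q**2 + Q**2) - 3 = 2*Q**2 - 3 = -3 + 2*Q**2)
b(T) = -2192 (b(T) = 64 - 8*(-3 + 2*(-5)**2)*6 = 64 - 8*(-3 + 2*25)*6 = 64 - 8*(-3 + 50)*6 = 64 - 376*6 = 64 - 8*282 = 64 - 2256 = -2192)
b(h)**3 = (-2192)**3 = -10532261888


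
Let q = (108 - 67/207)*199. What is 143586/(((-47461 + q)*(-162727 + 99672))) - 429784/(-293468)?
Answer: 18256063557334157/12464983541922730 ≈ 1.4646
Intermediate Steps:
q = 4435511/207 (q = (108 - 67*1/207)*199 = (108 - 67/207)*199 = (22289/207)*199 = 4435511/207 ≈ 21428.)
143586/(((-47461 + q)*(-162727 + 99672))) - 429784/(-293468) = 143586/(((-47461 + 4435511/207)*(-162727 + 99672))) - 429784/(-293468) = 143586/((-5388916/207*(-63055))) - 429784*(-1/293468) = 143586/(339798098380/207) + 107446/73367 = 143586*(207/339798098380) + 107446/73367 = 14861151/169899049190 + 107446/73367 = 18256063557334157/12464983541922730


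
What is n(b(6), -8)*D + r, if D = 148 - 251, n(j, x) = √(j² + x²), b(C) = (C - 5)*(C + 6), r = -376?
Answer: -376 - 412*√13 ≈ -1861.5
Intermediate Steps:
b(C) = (-5 + C)*(6 + C)
D = -103
n(b(6), -8)*D + r = √((-30 + 6 + 6²)² + (-8)²)*(-103) - 376 = √((-30 + 6 + 36)² + 64)*(-103) - 376 = √(12² + 64)*(-103) - 376 = √(144 + 64)*(-103) - 376 = √208*(-103) - 376 = (4*√13)*(-103) - 376 = -412*√13 - 376 = -376 - 412*√13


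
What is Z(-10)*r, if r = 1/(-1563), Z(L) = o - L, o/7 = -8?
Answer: 46/1563 ≈ 0.029431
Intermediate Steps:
o = -56 (o = 7*(-8) = -56)
Z(L) = -56 - L
r = -1/1563 ≈ -0.00063980
Z(-10)*r = (-56 - 1*(-10))*(-1/1563) = (-56 + 10)*(-1/1563) = -46*(-1/1563) = 46/1563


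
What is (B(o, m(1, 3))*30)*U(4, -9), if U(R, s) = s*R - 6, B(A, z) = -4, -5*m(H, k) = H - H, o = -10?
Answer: 5040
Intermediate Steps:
m(H, k) = 0 (m(H, k) = -(H - H)/5 = -⅕*0 = 0)
U(R, s) = -6 + R*s (U(R, s) = R*s - 6 = -6 + R*s)
(B(o, m(1, 3))*30)*U(4, -9) = (-4*30)*(-6 + 4*(-9)) = -120*(-6 - 36) = -120*(-42) = 5040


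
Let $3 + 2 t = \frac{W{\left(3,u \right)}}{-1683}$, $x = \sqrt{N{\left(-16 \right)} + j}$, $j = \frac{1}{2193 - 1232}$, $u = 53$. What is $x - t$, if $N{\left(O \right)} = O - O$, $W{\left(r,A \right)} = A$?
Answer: $\frac{80764}{52173} \approx 1.548$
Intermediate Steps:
$N{\left(O \right)} = 0$
$j = \frac{1}{961} \approx 0.0010406$
$x = \frac{1}{31}$ ($x = \sqrt{0 + \frac{1}{961}} = \sqrt{\frac{1}{961}} = \frac{1}{31} \approx 0.032258$)
$t = - \frac{2551}{1683}$ ($t = - \frac{3}{2} + \frac{53 \frac{1}{-1683}}{2} = - \frac{3}{2} + \frac{53 \left(- \frac{1}{1683}\right)}{2} = - \frac{3}{2} + \frac{1}{2} \left(- \frac{53}{1683}\right) = - \frac{3}{2} - \frac{53}{3366} = - \frac{2551}{1683} \approx -1.5157$)
$x - t = \frac{1}{31} - - \frac{2551}{1683} = \frac{1}{31} + \frac{2551}{1683} = \frac{80764}{52173}$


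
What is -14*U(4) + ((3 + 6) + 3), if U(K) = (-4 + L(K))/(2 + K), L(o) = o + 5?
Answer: 1/3 ≈ 0.33333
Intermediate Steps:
L(o) = 5 + o
U(K) = (1 + K)/(2 + K) (U(K) = (-4 + (5 + K))/(2 + K) = (1 + K)/(2 + K))
-14*U(4) + ((3 + 6) + 3) = -14*(1 + 4)/(2 + 4) + ((3 + 6) + 3) = -14*5/6 + (9 + 3) = -7*5/3 + 12 = -14*5/6 + 12 = -35/3 + 12 = 1/3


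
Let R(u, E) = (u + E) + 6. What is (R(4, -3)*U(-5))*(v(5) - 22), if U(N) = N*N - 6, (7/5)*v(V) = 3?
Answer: -2641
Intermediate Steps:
v(V) = 15/7 (v(V) = (5/7)*3 = 15/7)
U(N) = -6 + N² (U(N) = N² - 6 = -6 + N²)
R(u, E) = 6 + E + u (R(u, E) = (E + u) + 6 = 6 + E + u)
(R(4, -3)*U(-5))*(v(5) - 22) = ((6 - 3 + 4)*(-6 + (-5)²))*(15/7 - 22) = (7*(-6 + 25))*(-139/7) = (7*19)*(-139/7) = 133*(-139/7) = -2641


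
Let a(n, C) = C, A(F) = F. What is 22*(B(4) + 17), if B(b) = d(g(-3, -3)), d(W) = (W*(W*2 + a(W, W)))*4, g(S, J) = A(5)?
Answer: 6974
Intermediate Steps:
g(S, J) = 5
d(W) = 12*W² (d(W) = (W*(W*2 + W))*4 = (W*(2*W + W))*4 = (W*(3*W))*4 = (3*W²)*4 = 12*W²)
B(b) = 300 (B(b) = 12*5² = 12*25 = 300)
22*(B(4) + 17) = 22*(300 + 17) = 22*317 = 6974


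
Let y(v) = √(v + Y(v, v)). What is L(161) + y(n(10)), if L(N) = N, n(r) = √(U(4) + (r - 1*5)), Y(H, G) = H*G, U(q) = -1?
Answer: 161 + √6 ≈ 163.45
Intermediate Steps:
Y(H, G) = G*H
n(r) = √(-6 + r) (n(r) = √(-1 + (r - 1*5)) = √(-1 + (r - 5)) = √(-1 + (-5 + r)) = √(-6 + r))
y(v) = √(v + v²) (y(v) = √(v + v*v) = √(v + v²))
L(161) + y(n(10)) = 161 + √(√(-6 + 10)*(1 + √(-6 + 10))) = 161 + √(√4*(1 + √4)) = 161 + √(2*(1 + 2)) = 161 + √(2*3) = 161 + √6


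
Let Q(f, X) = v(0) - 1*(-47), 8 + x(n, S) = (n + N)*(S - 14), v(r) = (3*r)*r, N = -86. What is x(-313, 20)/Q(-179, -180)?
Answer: -2402/47 ≈ -51.106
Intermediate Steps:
v(r) = 3*r**2
x(n, S) = -8 + (-86 + n)*(-14 + S) (x(n, S) = -8 + (n - 86)*(S - 14) = -8 + (-86 + n)*(-14 + S))
Q(f, X) = 47 (Q(f, X) = 3*0**2 - 1*(-47) = 3*0 + 47 = 0 + 47 = 47)
x(-313, 20)/Q(-179, -180) = (1196 - 86*20 - 14*(-313) + 20*(-313))/47 = (1196 - 1720 + 4382 - 6260)*(1/47) = -2402*1/47 = -2402/47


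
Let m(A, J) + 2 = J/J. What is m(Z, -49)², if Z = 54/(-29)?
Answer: 1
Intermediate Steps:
Z = -54/29 (Z = 54*(-1/29) = -54/29 ≈ -1.8621)
m(A, J) = -1 (m(A, J) = -2 + J/J = -2 + 1 = -1)
m(Z, -49)² = (-1)² = 1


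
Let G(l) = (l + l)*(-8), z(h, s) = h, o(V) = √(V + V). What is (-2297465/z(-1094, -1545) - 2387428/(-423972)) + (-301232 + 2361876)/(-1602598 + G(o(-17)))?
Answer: 156679786927151749895755/74453258458381247334 + 8242576*I*√34/642080089577 ≈ 2104.4 + 7.4854e-5*I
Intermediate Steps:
o(V) = √2*√V (o(V) = √(2*V) = √2*√V)
G(l) = -16*l (G(l) = (2*l)*(-8) = -16*l)
(-2297465/z(-1094, -1545) - 2387428/(-423972)) + (-301232 + 2361876)/(-1602598 + G(o(-17))) = (-2297465/(-1094) - 2387428/(-423972)) + (-301232 + 2361876)/(-1602598 - 16*√2*√(-17)) = (-2297465*(-1/1094) - 2387428*(-1/423972)) + 2060644/(-1602598 - 16*√2*I*√17) = (2297465/1094 + 596857/105993) + 2060644/(-1602598 - 16*I*√34) = 244168169303/115956342 + 2060644/(-1602598 - 16*I*√34)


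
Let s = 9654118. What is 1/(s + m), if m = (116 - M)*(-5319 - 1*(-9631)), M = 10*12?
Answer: 1/9636870 ≈ 1.0377e-7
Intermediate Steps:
M = 120
m = -17248 (m = (116 - 1*120)*(-5319 - 1*(-9631)) = (116 - 120)*(-5319 + 9631) = -4*4312 = -17248)
1/(s + m) = 1/(9654118 - 17248) = 1/9636870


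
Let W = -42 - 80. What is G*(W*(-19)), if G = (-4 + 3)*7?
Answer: -16226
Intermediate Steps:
G = -7 (G = -1*7 = -7)
W = -122
G*(W*(-19)) = -(-854)*(-19) = -7*2318 = -16226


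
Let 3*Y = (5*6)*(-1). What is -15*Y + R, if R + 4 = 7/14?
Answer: 293/2 ≈ 146.50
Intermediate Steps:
R = -7/2 (R = -4 + 7/14 = -4 + 7*(1/14) = -4 + ½ = -7/2 ≈ -3.5000)
Y = -10 (Y = ((5*6)*(-1))/3 = (30*(-1))/3 = (⅓)*(-30) = -10)
-15*Y + R = -15*(-10) - 7/2 = 150 - 7/2 = 293/2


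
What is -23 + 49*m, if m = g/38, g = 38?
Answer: 26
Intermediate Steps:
m = 1 (m = 38/38 = 38*(1/38) = 1)
-23 + 49*m = -23 + 49*1 = -23 + 49 = 26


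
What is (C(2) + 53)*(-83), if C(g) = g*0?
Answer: -4399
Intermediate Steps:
C(g) = 0
(C(2) + 53)*(-83) = (0 + 53)*(-83) = 53*(-83) = -4399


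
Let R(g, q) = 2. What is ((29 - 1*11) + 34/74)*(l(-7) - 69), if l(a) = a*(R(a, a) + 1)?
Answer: -61470/37 ≈ -1661.4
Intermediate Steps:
l(a) = 3*a (l(a) = a*(2 + 1) = a*3 = 3*a)
((29 - 1*11) + 34/74)*(l(-7) - 69) = ((29 - 1*11) + 34/74)*(3*(-7) - 69) = ((29 - 11) + 34*(1/74))*(-21 - 69) = (18 + 17/37)*(-90) = (683/37)*(-90) = -61470/37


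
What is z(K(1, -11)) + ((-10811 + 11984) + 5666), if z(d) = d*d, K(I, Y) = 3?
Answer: 6848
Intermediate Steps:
z(d) = d²
z(K(1, -11)) + ((-10811 + 11984) + 5666) = 3² + ((-10811 + 11984) + 5666) = 9 + (1173 + 5666) = 9 + 6839 = 6848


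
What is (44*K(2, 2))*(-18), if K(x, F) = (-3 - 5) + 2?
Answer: 4752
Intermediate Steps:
K(x, F) = -6 (K(x, F) = -8 + 2 = -6)
(44*K(2, 2))*(-18) = (44*(-6))*(-18) = -264*(-18) = 4752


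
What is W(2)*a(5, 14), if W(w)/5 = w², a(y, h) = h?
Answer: 280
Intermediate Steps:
W(w) = 5*w²
W(2)*a(5, 14) = (5*2²)*14 = (5*4)*14 = 20*14 = 280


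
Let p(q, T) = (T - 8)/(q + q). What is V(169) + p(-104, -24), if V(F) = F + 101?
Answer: 3512/13 ≈ 270.15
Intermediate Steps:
V(F) = 101 + F
p(q, T) = (-8 + T)/(2*q) (p(q, T) = (-8 + T)/((2*q)) = (-8 + T)*(1/(2*q)) = (-8 + T)/(2*q))
V(169) + p(-104, -24) = (101 + 169) + (½)*(-8 - 24)/(-104) = 270 + (½)*(-1/104)*(-32) = 270 + 2/13 = 3512/13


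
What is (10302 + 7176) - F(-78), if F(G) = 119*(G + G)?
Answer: 36042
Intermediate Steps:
F(G) = 238*G (F(G) = 119*(2*G) = 238*G)
(10302 + 7176) - F(-78) = (10302 + 7176) - 238*(-78) = 17478 - 1*(-18564) = 17478 + 18564 = 36042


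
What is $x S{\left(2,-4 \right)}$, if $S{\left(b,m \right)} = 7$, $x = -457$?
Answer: $-3199$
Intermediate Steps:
$x S{\left(2,-4 \right)} = \left(-457\right) 7 = -3199$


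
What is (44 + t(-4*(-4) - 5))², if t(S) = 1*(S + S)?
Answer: 4356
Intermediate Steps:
t(S) = 2*S (t(S) = 1*(2*S) = 2*S)
(44 + t(-4*(-4) - 5))² = (44 + 2*(-4*(-4) - 5))² = (44 + 2*(16 - 5))² = (44 + 2*11)² = (44 + 22)² = 66² = 4356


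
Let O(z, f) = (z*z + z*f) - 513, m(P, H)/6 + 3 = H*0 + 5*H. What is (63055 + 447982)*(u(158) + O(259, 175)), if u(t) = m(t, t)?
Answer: 59594579755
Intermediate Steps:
m(P, H) = -18 + 30*H (m(P, H) = -18 + 6*(H*0 + 5*H) = -18 + 6*(0 + 5*H) = -18 + 6*(5*H) = -18 + 30*H)
O(z, f) = -513 + z**2 + f*z (O(z, f) = (z**2 + f*z) - 513 = -513 + z**2 + f*z)
u(t) = -18 + 30*t
(63055 + 447982)*(u(158) + O(259, 175)) = (63055 + 447982)*((-18 + 30*158) + (-513 + 259**2 + 175*259)) = 511037*((-18 + 4740) + (-513 + 67081 + 45325)) = 511037*(4722 + 111893) = 511037*116615 = 59594579755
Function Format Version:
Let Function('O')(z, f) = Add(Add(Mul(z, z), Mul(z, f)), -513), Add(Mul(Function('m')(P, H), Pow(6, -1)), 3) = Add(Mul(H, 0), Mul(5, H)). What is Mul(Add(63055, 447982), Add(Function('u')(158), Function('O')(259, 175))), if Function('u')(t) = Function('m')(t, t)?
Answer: 59594579755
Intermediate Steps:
Function('m')(P, H) = Add(-18, Mul(30, H)) (Function('m')(P, H) = Add(-18, Mul(6, Add(Mul(H, 0), Mul(5, H)))) = Add(-18, Mul(6, Add(0, Mul(5, H)))) = Add(-18, Mul(6, Mul(5, H))) = Add(-18, Mul(30, H)))
Function('O')(z, f) = Add(-513, Pow(z, 2), Mul(f, z)) (Function('O')(z, f) = Add(Add(Pow(z, 2), Mul(f, z)), -513) = Add(-513, Pow(z, 2), Mul(f, z)))
Function('u')(t) = Add(-18, Mul(30, t))
Mul(Add(63055, 447982), Add(Function('u')(158), Function('O')(259, 175))) = Mul(Add(63055, 447982), Add(Add(-18, Mul(30, 158)), Add(-513, Pow(259, 2), Mul(175, 259)))) = Mul(511037, Add(Add(-18, 4740), Add(-513, 67081, 45325))) = Mul(511037, Add(4722, 111893)) = Mul(511037, 116615) = 59594579755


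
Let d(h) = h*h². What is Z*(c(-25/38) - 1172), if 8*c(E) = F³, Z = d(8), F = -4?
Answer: -604160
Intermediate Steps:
d(h) = h³
Z = 512 (Z = 8³ = 512)
c(E) = -8 (c(E) = (⅛)*(-4)³ = (⅛)*(-64) = -8)
Z*(c(-25/38) - 1172) = 512*(-8 - 1172) = 512*(-1180) = -604160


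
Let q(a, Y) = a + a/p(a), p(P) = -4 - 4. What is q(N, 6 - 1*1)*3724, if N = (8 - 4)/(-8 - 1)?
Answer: -13034/9 ≈ -1448.2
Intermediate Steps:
p(P) = -8
N = -4/9 (N = 4/(-9) = 4*(-⅑) = -4/9 ≈ -0.44444)
q(a, Y) = 7*a/8 (q(a, Y) = a + a/(-8) = a + a*(-⅛) = a - a/8 = 7*a/8)
q(N, 6 - 1*1)*3724 = ((7/8)*(-4/9))*3724 = -7/18*3724 = -13034/9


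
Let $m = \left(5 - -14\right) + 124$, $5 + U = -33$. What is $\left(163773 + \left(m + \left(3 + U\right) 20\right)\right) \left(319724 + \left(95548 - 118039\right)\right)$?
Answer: $48513181328$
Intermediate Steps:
$U = -38$ ($U = -5 - 33 = -38$)
$m = 143$ ($m = \left(5 + 14\right) + 124 = 19 + 124 = 143$)
$\left(163773 + \left(m + \left(3 + U\right) 20\right)\right) \left(319724 + \left(95548 - 118039\right)\right) = \left(163773 + \left(143 + \left(3 - 38\right) 20\right)\right) \left(319724 + \left(95548 - 118039\right)\right) = \left(163773 + \left(143 - 700\right)\right) \left(319724 - 22491\right) = \left(163773 + \left(143 - 700\right)\right) 297233 = \left(163773 - 557\right) 297233 = 163216 \cdot 297233 = 48513181328$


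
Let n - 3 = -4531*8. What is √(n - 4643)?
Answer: 2*I*√10222 ≈ 202.21*I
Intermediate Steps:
n = -36245 (n = 3 - 4531*8 = 3 - 36248 = -36245)
√(n - 4643) = √(-36245 - 4643) = √(-40888) = 2*I*√10222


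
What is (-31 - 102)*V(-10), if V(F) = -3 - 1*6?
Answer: 1197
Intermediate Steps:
V(F) = -9 (V(F) = -3 - 6 = -9)
(-31 - 102)*V(-10) = (-31 - 102)*(-9) = -133*(-9) = 1197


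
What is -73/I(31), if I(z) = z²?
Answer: -73/961 ≈ -0.075963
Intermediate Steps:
-73/I(31) = -73/(31²) = -73/961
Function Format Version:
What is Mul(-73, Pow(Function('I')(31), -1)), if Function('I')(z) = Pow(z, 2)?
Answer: Rational(-73, 961) ≈ -0.075963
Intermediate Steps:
Mul(-73, Pow(Function('I')(31), -1)) = Mul(-73, Pow(Pow(31, 2), -1)) = Mul(-73, Pow(961, -1)) = Mul(-73, Rational(1, 961)) = Rational(-73, 961)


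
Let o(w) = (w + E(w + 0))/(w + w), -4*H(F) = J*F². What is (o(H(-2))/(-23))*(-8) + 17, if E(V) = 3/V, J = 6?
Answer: 1186/69 ≈ 17.188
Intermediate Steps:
H(F) = -3*F²/2
o(w) = (w + 3/w)/(2*w) (o(w) = (w + 3/(w + 0))/(w + w) = (w + 3/w)/((2*w)) = (w + 3/w)*(1/(2*w)) = (w + 3/w)/(2*w))
(o(H(-2))/(-23))*(-8) + 17 = (((3 + (-3/2*(-2)²)²)/(2*(-3/2*(-2)²)²))/(-23))*(-8) + 17 = (((3 + (-3/2*4)²)/(2*(-3/2*4)²))*(-1/23))*(-8) + 17 = (((½)*(3 + (-6)²)/(-6)²)*(-1/23))*(-8) + 17 = (((½)*(1/36)*(3 + 36))*(-1/23))*(-8) + 17 = (((½)*(1/36)*39)*(-1/23))*(-8) + 17 = ((13/24)*(-1/23))*(-8) + 17 = -13/552*(-8) + 17 = 13/69 + 17 = 1186/69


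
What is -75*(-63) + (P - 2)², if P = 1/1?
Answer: 4726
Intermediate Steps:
P = 1
-75*(-63) + (P - 2)² = -75*(-63) + (1 - 2)² = 4725 + (-1)² = 4725 + 1 = 4726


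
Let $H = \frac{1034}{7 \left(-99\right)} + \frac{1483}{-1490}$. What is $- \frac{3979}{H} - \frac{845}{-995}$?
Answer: $\frac{74367696911}{46464311} \approx 1600.5$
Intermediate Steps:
$H = - \frac{233489}{93870}$ ($H = \frac{1034}{-693} + 1483 \left(- \frac{1}{1490}\right) = 1034 \left(- \frac{1}{693}\right) - \frac{1483}{1490} = - \frac{94}{63} - \frac{1483}{1490} = - \frac{233489}{93870} \approx -2.4874$)
$- \frac{3979}{H} - \frac{845}{-995} = - \frac{3979}{- \frac{233489}{93870}} - \frac{845}{-995} = \left(-3979\right) \left(- \frac{93870}{233489}\right) - - \frac{169}{199} = \frac{373508730}{233489} + \frac{169}{199} = \frac{74367696911}{46464311}$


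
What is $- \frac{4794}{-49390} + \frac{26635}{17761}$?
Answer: $\frac{700324442}{438607895} \approx 1.5967$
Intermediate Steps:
$- \frac{4794}{-49390} + \frac{26635}{17761} = \left(-4794\right) \left(- \frac{1}{49390}\right) + 26635 \cdot \frac{1}{17761} = \frac{2397}{24695} + \frac{26635}{17761} = \frac{700324442}{438607895}$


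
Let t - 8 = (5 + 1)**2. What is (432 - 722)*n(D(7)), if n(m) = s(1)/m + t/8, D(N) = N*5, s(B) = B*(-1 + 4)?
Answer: -11339/7 ≈ -1619.9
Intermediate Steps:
s(B) = 3*B (s(B) = B*3 = 3*B)
D(N) = 5*N
t = 44 (t = 8 + (5 + 1)**2 = 8 + 6**2 = 8 + 36 = 44)
n(m) = 11/2 + 3/m (n(m) = (3*1)/m + 44/8 = 3/m + 44*(1/8) = 3/m + 11/2 = 11/2 + 3/m)
(432 - 722)*n(D(7)) = (432 - 722)*(11/2 + 3/((5*7))) = -290*(11/2 + 3/35) = -290*391/70 = -11339/7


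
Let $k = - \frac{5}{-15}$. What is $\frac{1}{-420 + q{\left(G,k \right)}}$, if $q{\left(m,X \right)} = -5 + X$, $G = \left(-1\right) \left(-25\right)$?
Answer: $- \frac{3}{1274} \approx -0.0023548$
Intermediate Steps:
$G = 25$
$k = \frac{1}{3}$ ($k = \left(-5\right) \left(- \frac{1}{15}\right) = \frac{1}{3} \approx 0.33333$)
$\frac{1}{-420 + q{\left(G,k \right)}} = \frac{1}{-420 + \left(-5 + \frac{1}{3}\right)} = \frac{1}{-420 - \frac{14}{3}} = \frac{1}{- \frac{1274}{3}} = - \frac{3}{1274}$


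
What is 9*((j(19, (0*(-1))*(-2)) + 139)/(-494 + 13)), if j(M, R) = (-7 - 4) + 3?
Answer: -1179/481 ≈ -2.4511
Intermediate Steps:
j(M, R) = -8 (j(M, R) = -11 + 3 = -8)
9*((j(19, (0*(-1))*(-2)) + 139)/(-494 + 13)) = 9*((-8 + 139)/(-494 + 13)) = 9*(131/(-481)) = 9*(131*(-1/481)) = 9*(-131/481) = -1179/481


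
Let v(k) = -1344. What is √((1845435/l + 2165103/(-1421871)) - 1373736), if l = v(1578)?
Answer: I*√8005827012198174271/2412872 ≈ 1172.7*I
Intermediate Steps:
l = -1344
√((1845435/l + 2165103/(-1421871)) - 1373736) = √((1845435/(-1344) + 2165103/(-1421871)) - 1373736) = √((1845435*(-1/1344) + 2165103*(-1/1421871)) - 1373736) = √((-615145/448 - 721701/473957) - 1373736) = √(-291875600813/212332736 - 1373736) = √(-291980999022509/212332736) = I*√8005827012198174271/2412872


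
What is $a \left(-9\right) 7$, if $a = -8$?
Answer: $504$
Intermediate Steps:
$a \left(-9\right) 7 = \left(-8\right) \left(-9\right) 7 = 72 \cdot 7 = 504$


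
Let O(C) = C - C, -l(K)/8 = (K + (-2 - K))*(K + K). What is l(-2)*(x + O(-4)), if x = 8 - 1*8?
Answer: 0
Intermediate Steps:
l(K) = 32*K (l(K) = -8*(K + (-2 - K))*(K + K) = -(-16)*2*K = -(-32)*K = 32*K)
O(C) = 0
x = 0 (x = 8 - 8 = 0)
l(-2)*(x + O(-4)) = (32*(-2))*(0 + 0) = -64*0 = 0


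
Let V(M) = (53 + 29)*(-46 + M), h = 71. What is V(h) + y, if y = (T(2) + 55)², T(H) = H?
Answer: 5299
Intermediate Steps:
V(M) = -3772 + 82*M (V(M) = 82*(-46 + M) = -3772 + 82*M)
y = 3249 (y = (2 + 55)² = 57² = 3249)
V(h) + y = (-3772 + 82*71) + 3249 = (-3772 + 5822) + 3249 = 2050 + 3249 = 5299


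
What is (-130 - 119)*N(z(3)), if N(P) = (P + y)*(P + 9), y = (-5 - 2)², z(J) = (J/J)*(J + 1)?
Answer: -171561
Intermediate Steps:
z(J) = 1 + J (z(J) = 1*(1 + J) = 1 + J)
y = 49 (y = (-7)² = 49)
N(P) = (9 + P)*(49 + P) (N(P) = (P + 49)*(P + 9) = (49 + P)*(9 + P) = (9 + P)*(49 + P))
(-130 - 119)*N(z(3)) = (-130 - 119)*(441 + (1 + 3)² + 58*(1 + 3)) = -249*(441 + 4² + 58*4) = -249*(441 + 16 + 232) = -249*689 = -171561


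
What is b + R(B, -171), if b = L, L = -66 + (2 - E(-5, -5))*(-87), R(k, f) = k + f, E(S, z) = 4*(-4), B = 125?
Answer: -1678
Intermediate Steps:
E(S, z) = -16
R(k, f) = f + k
L = -1632 (L = -66 + (2 - 1*(-16))*(-87) = -66 + (2 + 16)*(-87) = -66 + 18*(-87) = -66 - 1566 = -1632)
b = -1632
b + R(B, -171) = -1632 + (-171 + 125) = -1632 - 46 = -1678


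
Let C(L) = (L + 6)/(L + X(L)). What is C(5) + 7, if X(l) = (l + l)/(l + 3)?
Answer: 219/25 ≈ 8.7600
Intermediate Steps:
X(l) = 2*l/(3 + l) (X(l) = (2*l)/(3 + l) = 2*l/(3 + l))
C(L) = (6 + L)/(L + 2*L/(3 + L)) (C(L) = (L + 6)/(L + 2*L/(3 + L)) = (6 + L)/(L + 2*L/(3 + L)))
C(5) + 7 = (3 + 5)*(6 + 5)/(5*(5 + 5)) + 7 = (⅕)*8*11/10 + 7 = (⅕)*(⅒)*8*11 + 7 = 44/25 + 7 = 219/25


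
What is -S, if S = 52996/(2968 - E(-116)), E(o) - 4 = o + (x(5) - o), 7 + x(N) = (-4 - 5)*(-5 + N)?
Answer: -52996/2971 ≈ -17.838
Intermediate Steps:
x(N) = 38 - 9*N (x(N) = -7 + (-4 - 5)*(-5 + N) = -7 - 9*(-5 + N) = -7 + (45 - 9*N) = 38 - 9*N)
E(o) = -3 (E(o) = 4 + (o + ((38 - 9*5) - o)) = 4 + (o + ((38 - 45) - o)) = 4 + (o + (-7 - o)) = 4 - 7 = -3)
S = 52996/2971 (S = 52996/(2968 - 1*(-3)) = 52996/(2968 + 3) = 52996/2971 ≈ 17.838)
-S = -1*52996/2971 = -52996/2971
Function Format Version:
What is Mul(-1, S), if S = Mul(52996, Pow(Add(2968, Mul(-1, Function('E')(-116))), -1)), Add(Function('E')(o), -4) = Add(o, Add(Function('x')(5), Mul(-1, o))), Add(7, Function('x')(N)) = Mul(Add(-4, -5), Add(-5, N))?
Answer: Rational(-52996, 2971) ≈ -17.838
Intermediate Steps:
Function('x')(N) = Add(38, Mul(-9, N)) (Function('x')(N) = Add(-7, Mul(Add(-4, -5), Add(-5, N))) = Add(-7, Mul(-9, Add(-5, N))) = Add(-7, Add(45, Mul(-9, N))) = Add(38, Mul(-9, N)))
Function('E')(o) = -3 (Function('E')(o) = Add(4, Add(o, Add(Add(38, Mul(-9, 5)), Mul(-1, o)))) = Add(4, Add(o, Add(Add(38, -45), Mul(-1, o)))) = Add(4, Add(o, Add(-7, Mul(-1, o)))) = Add(4, -7) = -3)
S = Rational(52996, 2971) (S = Mul(52996, Pow(Add(2968, Mul(-1, -3)), -1)) = Mul(52996, Pow(Add(2968, 3), -1)) = Mul(52996, Pow(2971, -1)) = Mul(52996, Rational(1, 2971)) = Rational(52996, 2971) ≈ 17.838)
Mul(-1, S) = Mul(-1, Rational(52996, 2971)) = Rational(-52996, 2971)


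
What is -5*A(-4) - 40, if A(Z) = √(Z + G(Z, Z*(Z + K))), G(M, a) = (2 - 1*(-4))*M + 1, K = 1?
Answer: -40 - 15*I*√3 ≈ -40.0 - 25.981*I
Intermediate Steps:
G(M, a) = 1 + 6*M (G(M, a) = (2 + 4)*M + 1 = 6*M + 1 = 1 + 6*M)
A(Z) = √(1 + 7*Z) (A(Z) = √(Z + (1 + 6*Z)) = √(1 + 7*Z))
-5*A(-4) - 40 = -5*√(1 + 7*(-4)) - 40 = -5*√(1 - 28) - 40 = -15*I*√3 - 40 = -40 - 15*I*√3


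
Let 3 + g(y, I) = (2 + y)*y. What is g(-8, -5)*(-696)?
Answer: -31320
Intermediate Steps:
g(y, I) = -3 + y*(2 + y) (g(y, I) = -3 + (2 + y)*y = -3 + y*(2 + y))
g(-8, -5)*(-696) = (-3 + (-8)² + 2*(-8))*(-696) = (-3 + 64 - 16)*(-696) = 45*(-696) = -31320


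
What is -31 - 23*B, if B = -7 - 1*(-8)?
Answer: -54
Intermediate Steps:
B = 1 (B = -7 + 8 = 1)
-31 - 23*B = -31 - 23*1 = -31 - 23 = -54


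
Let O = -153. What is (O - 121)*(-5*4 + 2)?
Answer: 4932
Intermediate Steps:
(O - 121)*(-5*4 + 2) = (-153 - 121)*(-5*4 + 2) = -274*(-20 + 2) = -274*(-18) = 4932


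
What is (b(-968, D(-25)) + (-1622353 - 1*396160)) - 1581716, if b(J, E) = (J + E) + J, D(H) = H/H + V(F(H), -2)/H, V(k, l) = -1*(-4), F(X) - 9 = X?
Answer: -90054104/25 ≈ -3.6022e+6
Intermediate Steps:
F(X) = 9 + X
V(k, l) = 4
D(H) = 1 + 4/H (D(H) = H/H + 4/H = 1 + 4/H)
b(J, E) = E + 2*J (b(J, E) = (E + J) + J = E + 2*J)
(b(-968, D(-25)) + (-1622353 - 1*396160)) - 1581716 = (((4 - 25)/(-25) + 2*(-968)) + (-1622353 - 1*396160)) - 1581716 = ((-1/25*(-21) - 1936) + (-1622353 - 396160)) - 1581716 = ((21/25 - 1936) - 2018513) - 1581716 = (-48379/25 - 2018513) - 1581716 = -50511204/25 - 1581716 = -90054104/25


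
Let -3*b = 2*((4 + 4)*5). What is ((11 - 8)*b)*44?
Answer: -3520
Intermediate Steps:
b = -80/3 (b = -2*(4 + 4)*5/3 = -2*8*5/3 = -2*40/3 = -1/3*80 = -80/3 ≈ -26.667)
((11 - 8)*b)*44 = ((11 - 8)*(-80/3))*44 = (3*(-80/3))*44 = -80*44 = -3520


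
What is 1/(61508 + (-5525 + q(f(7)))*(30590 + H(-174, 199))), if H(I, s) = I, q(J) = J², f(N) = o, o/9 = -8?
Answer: -1/10310348 ≈ -9.6990e-8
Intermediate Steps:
o = -72 (o = 9*(-8) = -72)
f(N) = -72
1/(61508 + (-5525 + q(f(7)))*(30590 + H(-174, 199))) = 1/(61508 + (-5525 + (-72)²)*(30590 - 174)) = 1/(61508 + (-5525 + 5184)*30416) = 1/(61508 - 341*30416) = 1/(61508 - 10371856) = 1/(-10310348) = -1/10310348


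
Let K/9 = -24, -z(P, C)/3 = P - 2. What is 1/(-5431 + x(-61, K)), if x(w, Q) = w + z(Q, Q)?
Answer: -1/4838 ≈ -0.00020670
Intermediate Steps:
z(P, C) = 6 - 3*P (z(P, C) = -3*(P - 2) = -3*(-2 + P) = 6 - 3*P)
K = -216 (K = 9*(-24) = -216)
x(w, Q) = 6 + w - 3*Q (x(w, Q) = w + (6 - 3*Q) = 6 + w - 3*Q)
1/(-5431 + x(-61, K)) = 1/(-5431 + (6 - 61 - 3*(-216))) = 1/(-5431 + (6 - 61 + 648)) = 1/(-5431 + 593) = 1/(-4838) = -1/4838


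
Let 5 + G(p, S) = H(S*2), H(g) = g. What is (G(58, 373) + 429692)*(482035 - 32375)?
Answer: 193548502780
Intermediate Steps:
G(p, S) = -5 + 2*S (G(p, S) = -5 + S*2 = -5 + 2*S)
(G(58, 373) + 429692)*(482035 - 32375) = ((-5 + 2*373) + 429692)*(482035 - 32375) = ((-5 + 746) + 429692)*449660 = (741 + 429692)*449660 = 430433*449660 = 193548502780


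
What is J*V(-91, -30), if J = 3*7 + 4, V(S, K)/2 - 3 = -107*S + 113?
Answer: 492650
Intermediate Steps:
V(S, K) = 232 - 214*S (V(S, K) = 6 + 2*(-107*S + 113) = 6 + 2*(113 - 107*S) = 6 + (226 - 214*S) = 232 - 214*S)
J = 25 (J = 21 + 4 = 25)
J*V(-91, -30) = 25*(232 - 214*(-91)) = 25*(232 + 19474) = 25*19706 = 492650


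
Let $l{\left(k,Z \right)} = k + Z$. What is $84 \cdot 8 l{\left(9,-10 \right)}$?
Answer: $-672$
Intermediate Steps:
$l{\left(k,Z \right)} = Z + k$
$84 \cdot 8 l{\left(9,-10 \right)} = 84 \cdot 8 \left(-10 + 9\right) = 672 \left(-1\right) = -672$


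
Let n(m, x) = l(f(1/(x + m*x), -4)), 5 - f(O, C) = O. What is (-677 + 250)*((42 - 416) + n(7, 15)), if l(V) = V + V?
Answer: 9326107/60 ≈ 1.5544e+5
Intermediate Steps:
f(O, C) = 5 - O
l(V) = 2*V
n(m, x) = 10 - 2/(x + m*x) (n(m, x) = 2*(5 - 1/(x + m*x)) = 10 - 2/(x + m*x))
(-677 + 250)*((42 - 416) + n(7, 15)) = (-677 + 250)*((42 - 416) + (10 - 2/(15*(1 + 7)))) = -427*(-374 + (10 - 2*1/15/8)) = -427*(-374 + (10 - 2*1/15*1/8)) = -427*(-374 + (10 - 1/60)) = -427*(-374 + 599/60) = -427*(-21841/60) = 9326107/60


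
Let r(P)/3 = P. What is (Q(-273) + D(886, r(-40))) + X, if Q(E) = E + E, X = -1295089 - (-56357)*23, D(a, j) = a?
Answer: 1462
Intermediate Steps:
r(P) = 3*P
X = 1122 (X = -1295089 - 1*(-1296211) = -1295089 + 1296211 = 1122)
Q(E) = 2*E
(Q(-273) + D(886, r(-40))) + X = (2*(-273) + 886) + 1122 = (-546 + 886) + 1122 = 340 + 1122 = 1462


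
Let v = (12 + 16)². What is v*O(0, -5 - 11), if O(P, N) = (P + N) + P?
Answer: -12544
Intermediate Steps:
O(P, N) = N + 2*P (O(P, N) = (N + P) + P = N + 2*P)
v = 784 (v = 28² = 784)
v*O(0, -5 - 11) = 784*((-5 - 11) + 2*0) = 784*(-16 + 0) = 784*(-16) = -12544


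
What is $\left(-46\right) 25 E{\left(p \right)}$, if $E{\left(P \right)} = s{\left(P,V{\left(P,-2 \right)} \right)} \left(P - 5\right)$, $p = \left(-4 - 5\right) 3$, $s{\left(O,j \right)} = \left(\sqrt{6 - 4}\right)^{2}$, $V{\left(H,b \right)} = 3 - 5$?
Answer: $73600$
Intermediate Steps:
$V{\left(H,b \right)} = -2$ ($V{\left(H,b \right)} = 3 - 5 = -2$)
$s{\left(O,j \right)} = 2$ ($s{\left(O,j \right)} = \left(\sqrt{2}\right)^{2} = 2$)
$p = -27$ ($p = \left(-4 - 5\right) 3 = \left(-9\right) 3 = -27$)
$E{\left(P \right)} = -10 + 2 P$ ($E{\left(P \right)} = 2 \left(P - 5\right) = 2 \left(-5 + P\right) = -10 + 2 P$)
$\left(-46\right) 25 E{\left(p \right)} = \left(-46\right) 25 \left(-10 + 2 \left(-27\right)\right) = - 1150 \left(-10 - 54\right) = \left(-1150\right) \left(-64\right) = 73600$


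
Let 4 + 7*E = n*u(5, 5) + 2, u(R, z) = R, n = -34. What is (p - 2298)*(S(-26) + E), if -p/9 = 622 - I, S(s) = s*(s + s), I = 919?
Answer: 3484500/7 ≈ 4.9779e+5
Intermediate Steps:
S(s) = 2*s**2 (S(s) = s*(2*s) = 2*s**2)
p = 2673 (p = -9*(622 - 1*919) = -9*(622 - 919) = -9*(-297) = 2673)
E = -172/7 (E = -4/7 + (-34*5 + 2)/7 = -4/7 + (-170 + 2)/7 = -4/7 + (1/7)*(-168) = -4/7 - 24 = -172/7 ≈ -24.571)
(p - 2298)*(S(-26) + E) = (2673 - 2298)*(2*(-26)**2 - 172/7) = 375*(2*676 - 172/7) = 375*(1352 - 172/7) = 375*(9292/7) = 3484500/7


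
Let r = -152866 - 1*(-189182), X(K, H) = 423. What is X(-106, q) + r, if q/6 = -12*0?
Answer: 36739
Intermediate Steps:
q = 0 (q = 6*(-12*0) = 6*0 = 0)
r = 36316 (r = -152866 + 189182 = 36316)
X(-106, q) + r = 423 + 36316 = 36739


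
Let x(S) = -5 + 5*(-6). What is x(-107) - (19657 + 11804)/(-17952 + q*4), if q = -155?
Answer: -618559/18572 ≈ -33.306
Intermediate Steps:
x(S) = -35 (x(S) = -5 - 30 = -35)
x(-107) - (19657 + 11804)/(-17952 + q*4) = -35 - (19657 + 11804)/(-17952 - 155*4) = -35 - 31461/(-17952 - 620) = -35 - 31461/(-18572) = -35 - 31461*(-1)/18572 = -35 - 1*(-31461/18572) = -35 + 31461/18572 = -618559/18572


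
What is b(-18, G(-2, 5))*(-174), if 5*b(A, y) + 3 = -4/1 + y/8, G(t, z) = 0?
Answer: 1218/5 ≈ 243.60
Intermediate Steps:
b(A, y) = -7/5 + y/40 (b(A, y) = -⅗ + (-4/1 + y/8)/5 = -⅗ + (-4*1 + y*(⅛))/5 = -⅗ + (-4 + y/8)/5 = -⅗ + (-⅘ + y/40) = -7/5 + y/40)
b(-18, G(-2, 5))*(-174) = (-7/5 + (1/40)*0)*(-174) = (-7/5 + 0)*(-174) = -7/5*(-174) = 1218/5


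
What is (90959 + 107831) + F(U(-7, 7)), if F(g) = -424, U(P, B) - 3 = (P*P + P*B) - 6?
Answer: 198366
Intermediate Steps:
U(P, B) = -3 + P² + B*P (U(P, B) = 3 + ((P*P + P*B) - 6) = 3 + ((P² + B*P) - 6) = 3 + (-6 + P² + B*P) = -3 + P² + B*P)
(90959 + 107831) + F(U(-7, 7)) = (90959 + 107831) - 424 = 198790 - 424 = 198366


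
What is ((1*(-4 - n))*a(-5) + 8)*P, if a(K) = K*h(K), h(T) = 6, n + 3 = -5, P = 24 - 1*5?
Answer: -2128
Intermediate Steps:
P = 19 (P = 24 - 5 = 19)
n = -8 (n = -3 - 5 = -8)
a(K) = 6*K (a(K) = K*6 = 6*K)
((1*(-4 - n))*a(-5) + 8)*P = ((1*(-4 - 1*(-8)))*(6*(-5)) + 8)*19 = ((1*(-4 + 8))*(-30) + 8)*19 = ((1*4)*(-30) + 8)*19 = (4*(-30) + 8)*19 = (-120 + 8)*19 = -112*19 = -2128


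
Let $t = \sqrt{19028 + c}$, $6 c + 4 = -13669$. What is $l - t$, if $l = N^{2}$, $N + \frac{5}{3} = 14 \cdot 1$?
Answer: $\frac{1369}{9} - \frac{\sqrt{602970}}{6} \approx 22.693$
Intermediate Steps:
$c = - \frac{13673}{6}$ ($c = - \frac{2}{3} + \frac{1}{6} \left(-13669\right) = - \frac{2}{3} - \frac{13669}{6} = - \frac{13673}{6} \approx -2278.8$)
$N = \frac{37}{3}$ ($N = - \frac{5}{3} + 14 \cdot 1 = - \frac{5}{3} + 14 = \frac{37}{3} \approx 12.333$)
$l = \frac{1369}{9}$ ($l = \left(\frac{37}{3}\right)^{2} = \frac{1369}{9} \approx 152.11$)
$t = \frac{\sqrt{602970}}{6}$ ($t = \sqrt{19028 - \frac{13673}{6}} = \sqrt{\frac{100495}{6}} = \frac{\sqrt{602970}}{6} \approx 129.42$)
$l - t = \frac{1369}{9} - \frac{\sqrt{602970}}{6}$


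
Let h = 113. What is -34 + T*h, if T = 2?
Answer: 192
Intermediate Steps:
-34 + T*h = -34 + 2*113 = -34 + 226 = 192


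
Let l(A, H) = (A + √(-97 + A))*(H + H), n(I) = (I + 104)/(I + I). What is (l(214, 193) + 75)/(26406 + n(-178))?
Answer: 14716862/4700305 + 206124*√13/4700305 ≈ 3.2892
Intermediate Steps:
n(I) = (104 + I)/(2*I) (n(I) = (104 + I)/((2*I)) = (104 + I)*(1/(2*I)) = (104 + I)/(2*I))
l(A, H) = 2*H*(A + √(-97 + A)) (l(A, H) = (A + √(-97 + A))*(2*H) = 2*H*(A + √(-97 + A)))
(l(214, 193) + 75)/(26406 + n(-178)) = (2*193*(214 + √(-97 + 214)) + 75)/(26406 + (½)*(104 - 178)/(-178)) = (2*193*(214 + √117) + 75)/(26406 + (½)*(-1/178)*(-74)) = (2*193*(214 + 3*√13) + 75)/(26406 + 37/178) = ((82604 + 1158*√13) + 75)/(4700305/178) = (82679 + 1158*√13)*(178/4700305) = 14716862/4700305 + 206124*√13/4700305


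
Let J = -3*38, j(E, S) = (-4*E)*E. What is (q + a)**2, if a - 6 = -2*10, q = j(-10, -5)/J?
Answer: 357604/3249 ≈ 110.07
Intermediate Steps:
j(E, S) = -4*E**2
J = -114
q = 200/57 (q = -4*(-10)**2/(-114) = -4*100*(-1/114) = -400*(-1/114) = 200/57 ≈ 3.5088)
a = -14 (a = 6 - 2*10 = 6 - 20 = -14)
(q + a)**2 = (200/57 - 14)**2 = (-598/57)**2 = 357604/3249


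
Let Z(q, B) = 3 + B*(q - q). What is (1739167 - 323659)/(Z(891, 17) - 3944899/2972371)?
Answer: 2103707464734/2486107 ≈ 8.4619e+5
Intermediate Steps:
Z(q, B) = 3 (Z(q, B) = 3 + B*0 = 3 + 0 = 3)
(1739167 - 323659)/(Z(891, 17) - 3944899/2972371) = (1739167 - 323659)/(3 - 3944899/2972371) = 1415508/(3 - 3944899*1/2972371) = 1415508/(3 - 3944899/2972371) = 1415508/(4972214/2972371) = 1415508*(2972371/4972214) = 2103707464734/2486107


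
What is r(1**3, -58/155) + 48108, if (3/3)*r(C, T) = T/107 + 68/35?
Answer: 1117064682/23219 ≈ 48110.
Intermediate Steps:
r(C, T) = 68/35 + T/107 (r(C, T) = T/107 + 68/35 = 68/35 + T/107)
r(1**3, -58/155) + 48108 = (68/35 + (-58/155)/107) + 48108 = (68/35 + (-58*1/155)/107) + 48108 = (68/35 + (1/107)*(-58/155)) + 48108 = (68/35 - 58/16585) + 48108 = 45030/23219 + 48108 = 1117064682/23219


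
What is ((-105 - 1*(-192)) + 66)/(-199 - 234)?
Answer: -153/433 ≈ -0.35335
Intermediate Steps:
((-105 - 1*(-192)) + 66)/(-199 - 234) = ((-105 + 192) + 66)/(-433) = (87 + 66)*(-1/433) = 153*(-1/433) = -153/433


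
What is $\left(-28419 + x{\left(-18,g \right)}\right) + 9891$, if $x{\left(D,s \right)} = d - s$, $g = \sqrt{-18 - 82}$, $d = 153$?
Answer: $-18375 - 10 i \approx -18375.0 - 10.0 i$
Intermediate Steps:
$g = 10 i$ ($g = \sqrt{-100} = 10 i \approx 10.0 i$)
$x{\left(D,s \right)} = 153 - s$
$\left(-28419 + x{\left(-18,g \right)}\right) + 9891 = \left(-28419 + \left(153 - 10 i\right)\right) + 9891 = \left(-28266 - 10 i\right) + 9891 = -18375 - 10 i$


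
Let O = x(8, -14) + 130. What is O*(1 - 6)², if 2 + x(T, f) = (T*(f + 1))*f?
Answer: 39600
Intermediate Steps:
x(T, f) = -2 + T*f*(1 + f) (x(T, f) = -2 + (T*(f + 1))*f = -2 + (T*(1 + f))*f = -2 + T*f*(1 + f))
O = 1584 (O = (-2 + 8*(-14) + 8*(-14)²) + 130 = (-2 - 112 + 8*196) + 130 = (-2 - 112 + 1568) + 130 = 1454 + 130 = 1584)
O*(1 - 6)² = 1584*(1 - 6)² = 1584*(-5)² = 1584*25 = 39600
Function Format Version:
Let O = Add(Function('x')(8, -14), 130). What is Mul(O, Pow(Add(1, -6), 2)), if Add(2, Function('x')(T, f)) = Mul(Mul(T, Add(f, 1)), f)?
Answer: 39600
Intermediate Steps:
Function('x')(T, f) = Add(-2, Mul(T, f, Add(1, f))) (Function('x')(T, f) = Add(-2, Mul(Mul(T, Add(f, 1)), f)) = Add(-2, Mul(Mul(T, Add(1, f)), f)) = Add(-2, Mul(T, f, Add(1, f))))
O = 1584 (O = Add(Add(-2, Mul(8, -14), Mul(8, Pow(-14, 2))), 130) = Add(Add(-2, -112, Mul(8, 196)), 130) = Add(Add(-2, -112, 1568), 130) = Add(1454, 130) = 1584)
Mul(O, Pow(Add(1, -6), 2)) = Mul(1584, Pow(Add(1, -6), 2)) = Mul(1584, Pow(-5, 2)) = Mul(1584, 25) = 39600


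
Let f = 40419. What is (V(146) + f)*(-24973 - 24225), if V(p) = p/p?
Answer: -1988583160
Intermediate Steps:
V(p) = 1
(V(146) + f)*(-24973 - 24225) = (1 + 40419)*(-24973 - 24225) = 40420*(-49198) = -1988583160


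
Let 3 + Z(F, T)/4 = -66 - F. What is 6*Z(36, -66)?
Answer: -2520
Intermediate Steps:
Z(F, T) = -276 - 4*F (Z(F, T) = -12 + 4*(-66 - F) = -12 + (-264 - 4*F) = -276 - 4*F)
6*Z(36, -66) = 6*(-276 - 4*36) = 6*(-276 - 144) = 6*(-420) = -2520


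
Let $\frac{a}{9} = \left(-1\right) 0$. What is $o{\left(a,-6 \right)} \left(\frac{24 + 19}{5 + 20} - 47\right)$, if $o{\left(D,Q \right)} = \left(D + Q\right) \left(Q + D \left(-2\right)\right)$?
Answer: $- \frac{40752}{25} \approx -1630.1$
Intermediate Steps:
$a = 0$ ($a = 9 \left(\left(-1\right) 0\right) = 9 \cdot 0 = 0$)
$o{\left(D,Q \right)} = \left(D + Q\right) \left(Q - 2 D\right)$
$o{\left(a,-6 \right)} \left(\frac{24 + 19}{5 + 20} - 47\right) = \left(\left(-6\right)^{2} - 2 \cdot 0^{2} - 0 \left(-6\right)\right) \left(\frac{24 + 19}{5 + 20} - 47\right) = \left(36 - 0 + 0\right) \left(\frac{43}{25} - 47\right) = \left(36 + 0 + 0\right) \left(43 \cdot \frac{1}{25} - 47\right) = 36 \left(\frac{43}{25} - 47\right) = 36 \left(- \frac{1132}{25}\right) = - \frac{40752}{25}$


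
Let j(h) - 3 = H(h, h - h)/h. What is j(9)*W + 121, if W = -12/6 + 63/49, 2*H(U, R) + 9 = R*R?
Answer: 1669/14 ≈ 119.21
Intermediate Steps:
H(U, R) = -9/2 + R**2/2 (H(U, R) = -9/2 + (R*R)/2 = -9/2 + R**2/2)
W = -5/7 (W = -12*1/6 + 63*(1/49) = -2 + 9/7 = -5/7 ≈ -0.71429)
j(h) = 3 - 9/(2*h) (j(h) = 3 + (-9/2 + (h - h)**2/2)/h = 3 + (-9/2 + (1/2)*0**2)/h = 3 + (-9/2 + (1/2)*0)/h = 3 + (-9/2 + 0)/h = 3 - 9/(2*h))
j(9)*W + 121 = (3 - 9/2/9)*(-5/7) + 121 = (3 - 9/2*1/9)*(-5/7) + 121 = (3 - 1/2)*(-5/7) + 121 = (5/2)*(-5/7) + 121 = -25/14 + 121 = 1669/14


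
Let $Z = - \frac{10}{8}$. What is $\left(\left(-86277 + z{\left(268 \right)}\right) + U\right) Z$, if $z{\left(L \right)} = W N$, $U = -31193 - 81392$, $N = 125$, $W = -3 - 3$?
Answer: $249515$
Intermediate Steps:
$W = -6$
$U = -112585$ ($U = -31193 - 81392 = -112585$)
$z{\left(L \right)} = -750$ ($z{\left(L \right)} = \left(-6\right) 125 = -750$)
$Z = - \frac{5}{4}$ ($Z = \left(-10\right) \frac{1}{8} = - \frac{5}{4} \approx -1.25$)
$\left(\left(-86277 + z{\left(268 \right)}\right) + U\right) Z = \left(\left(-86277 - 750\right) - 112585\right) \left(- \frac{5}{4}\right) = \left(-87027 - 112585\right) \left(- \frac{5}{4}\right) = \left(-199612\right) \left(- \frac{5}{4}\right) = 249515$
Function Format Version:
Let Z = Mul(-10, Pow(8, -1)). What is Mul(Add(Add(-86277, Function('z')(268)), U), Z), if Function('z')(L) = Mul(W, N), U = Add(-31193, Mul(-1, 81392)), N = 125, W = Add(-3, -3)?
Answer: 249515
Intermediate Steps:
W = -6
U = -112585 (U = Add(-31193, -81392) = -112585)
Function('z')(L) = -750 (Function('z')(L) = Mul(-6, 125) = -750)
Z = Rational(-5, 4) (Z = Mul(-10, Rational(1, 8)) = Rational(-5, 4) ≈ -1.2500)
Mul(Add(Add(-86277, Function('z')(268)), U), Z) = Mul(Add(Add(-86277, -750), -112585), Rational(-5, 4)) = Mul(Add(-87027, -112585), Rational(-5, 4)) = Mul(-199612, Rational(-5, 4)) = 249515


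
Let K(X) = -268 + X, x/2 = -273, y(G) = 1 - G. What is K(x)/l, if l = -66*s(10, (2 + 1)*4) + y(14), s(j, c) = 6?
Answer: 814/409 ≈ 1.9902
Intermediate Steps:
x = -546 (x = 2*(-273) = -546)
l = -409 (l = -66*6 + (1 - 1*14) = -396 + (1 - 14) = -396 - 13 = -409)
K(x)/l = (-268 - 546)/(-409) = -814*(-1/409) = 814/409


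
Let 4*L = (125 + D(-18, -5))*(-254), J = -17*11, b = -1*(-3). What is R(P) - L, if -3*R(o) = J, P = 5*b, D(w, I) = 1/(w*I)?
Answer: 1440097/180 ≈ 8000.5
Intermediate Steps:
b = 3
D(w, I) = 1/(I*w)
P = 15 (P = 5*3 = 15)
J = -187
R(o) = 187/3 (R(o) = -⅓*(-187) = 187/3)
L = -1428877/180 (L = ((125 + 1/(-5*(-18)))*(-254))/4 = ((125 - ⅕*(-1/18))*(-254))/4 = ((125 + 1/90)*(-254))/4 = ((11251/90)*(-254))/4 = (¼)*(-1428877/45) = -1428877/180 ≈ -7938.2)
R(P) - L = 187/3 - 1*(-1428877/180) = 187/3 + 1428877/180 = 1440097/180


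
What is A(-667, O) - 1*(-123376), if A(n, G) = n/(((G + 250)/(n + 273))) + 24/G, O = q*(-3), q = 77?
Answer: 200734382/1463 ≈ 1.3721e+5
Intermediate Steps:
O = -231 (O = 77*(-3) = -231)
A(n, G) = 24/G + n*(273 + n)/(250 + G) (A(n, G) = n/(((250 + G)/(273 + n))) + 24/G = n*((273 + n)/(250 + G)) + 24/G = n*(273 + n)/(250 + G) + 24/G = 24/G + n*(273 + n)/(250 + G))
A(-667, O) - 1*(-123376) = (6000 + 24*(-231) - 231*(-667)**2 + 273*(-231)*(-667))/((-231)*(250 - 231)) - 1*(-123376) = -1/231*(6000 - 5544 - 231*444889 + 42063021)/19 + 123376 = -1/231*1/19*(6000 - 5544 - 102769359 + 42063021) + 123376 = -1/231*1/19*(-60705882) + 123376 = 20235294/1463 + 123376 = 200734382/1463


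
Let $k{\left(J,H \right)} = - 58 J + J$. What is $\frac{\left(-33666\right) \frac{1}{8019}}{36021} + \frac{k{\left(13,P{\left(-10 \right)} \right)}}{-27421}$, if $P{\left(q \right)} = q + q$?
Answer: $\frac{71038824091}{2640207210993} \approx 0.026907$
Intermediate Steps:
$P{\left(q \right)} = 2 q$
$k{\left(J,H \right)} = - 57 J$
$\frac{\left(-33666\right) \frac{1}{8019}}{36021} + \frac{k{\left(13,P{\left(-10 \right)} \right)}}{-27421} = \frac{\left(-33666\right) \frac{1}{8019}}{36021} + \frac{\left(-57\right) 13}{-27421} = \left(-33666\right) \frac{1}{8019} \cdot \frac{1}{36021} - - \frac{741}{27421} = \left(- \frac{11222}{2673}\right) \frac{1}{36021} + \frac{741}{27421} = - \frac{11222}{96284133} + \frac{741}{27421} = \frac{71038824091}{2640207210993}$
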